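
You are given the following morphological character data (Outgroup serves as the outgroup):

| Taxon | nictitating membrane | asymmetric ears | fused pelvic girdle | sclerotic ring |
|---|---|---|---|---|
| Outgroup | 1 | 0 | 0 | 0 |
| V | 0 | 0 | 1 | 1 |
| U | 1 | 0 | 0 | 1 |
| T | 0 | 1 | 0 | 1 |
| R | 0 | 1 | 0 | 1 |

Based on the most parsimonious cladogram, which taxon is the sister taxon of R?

Character polarity is set by the outgroup: the derived state is whichever differs from the outgroup's state, so for nictitating membrane the derived state is '0', and for the remaining characters it is '1'.
Only R, T, and V show the derived state '0' for nictitating membrane, supporting them as a clade.
asymmetric ears (derived state '1') is shared by R and T — a synapomorphy uniting that clade.
fused pelvic girdle: derived state '1' in V only — an autapomorphy, so it tells us nothing about relationships among taxa.
sclerotic ring (derived state '1') is shared by all ingroup taxa — unites the whole ingroup.
Most parsimonious ingroup topology: ((V,(T,R)),U).
R and T form a cherry on this tree, so they are sister taxa.

T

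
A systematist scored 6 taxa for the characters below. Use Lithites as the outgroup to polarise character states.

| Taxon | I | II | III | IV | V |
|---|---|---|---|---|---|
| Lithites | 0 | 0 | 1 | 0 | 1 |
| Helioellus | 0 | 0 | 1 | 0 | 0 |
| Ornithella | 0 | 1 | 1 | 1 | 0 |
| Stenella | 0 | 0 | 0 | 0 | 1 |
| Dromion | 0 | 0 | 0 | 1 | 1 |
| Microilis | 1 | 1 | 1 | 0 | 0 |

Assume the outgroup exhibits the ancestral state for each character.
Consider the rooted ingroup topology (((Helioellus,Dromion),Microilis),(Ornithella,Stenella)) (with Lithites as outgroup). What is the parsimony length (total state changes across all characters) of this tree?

Map each character onto (((Helioellus,Dromion),Microilis),(Ornithella,Stenella)) (rooted by Lithites) and count the minimum state changes it requires (Fitch parsimony):
I: 1; II: 2; III: 2; IV: 2; V: 3.
Total tree length = 10.

10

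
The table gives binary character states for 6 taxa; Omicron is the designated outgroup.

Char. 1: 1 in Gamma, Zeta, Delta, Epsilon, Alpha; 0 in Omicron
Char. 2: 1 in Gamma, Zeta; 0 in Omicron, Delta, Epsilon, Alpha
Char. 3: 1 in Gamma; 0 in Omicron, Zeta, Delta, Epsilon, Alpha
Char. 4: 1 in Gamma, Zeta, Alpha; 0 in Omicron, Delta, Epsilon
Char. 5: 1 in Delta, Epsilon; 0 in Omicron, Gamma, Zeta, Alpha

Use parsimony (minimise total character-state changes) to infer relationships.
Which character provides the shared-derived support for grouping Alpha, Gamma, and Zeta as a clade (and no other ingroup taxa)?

The outgroup has state '0' for every character, so '1' is the derived state throughout.
All ingroup taxa share the derived state '1' for Char. 1; it defines the ingroup but does not resolve relationships within it.
Only Gamma and Zeta show the derived state '1' for Char. 2, supporting them as a clade.
Char. 3: derived state '1' in Gamma only — an autapomorphy, so it tells us nothing about relationships among taxa.
Char. 4 (derived state '1') is shared by Alpha, Gamma, and Zeta — a synapomorphy uniting that clade.
Char. 5 (derived state '1') is shared by Delta and Epsilon — a synapomorphy uniting that clade.
Most parsimonious ingroup topology: (((Gamma,Zeta),Alpha),(Delta,Epsilon)).
The clade {Alpha, Gamma, Zeta} is supported by Char. 4: its derived state '1' occurs in exactly those taxa and in no other taxon (including the outgroup).

Char. 4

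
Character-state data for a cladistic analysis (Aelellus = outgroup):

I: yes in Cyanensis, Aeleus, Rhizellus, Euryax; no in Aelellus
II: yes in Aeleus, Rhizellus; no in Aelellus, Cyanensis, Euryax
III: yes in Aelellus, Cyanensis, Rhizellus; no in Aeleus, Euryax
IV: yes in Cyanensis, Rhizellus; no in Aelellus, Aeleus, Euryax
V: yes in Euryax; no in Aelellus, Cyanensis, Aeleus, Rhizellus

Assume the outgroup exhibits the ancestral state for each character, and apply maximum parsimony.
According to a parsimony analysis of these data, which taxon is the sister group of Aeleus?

Character polarity is set by the outgroup: the derived state is whichever differs from the outgroup's state, so for III the derived state is 'no', and for the remaining characters it is 'yes'.
I (derived state 'yes') is shared by all ingroup taxa — unites the whole ingroup.
II (state 'yes') occurs in Aeleus and Rhizellus but conflicts with the nesting implied by the other characters — most parsimoniously interpreted as homoplasy.
III (derived state 'no') is shared by Aeleus and Euryax — a synapomorphy uniting that clade.
IV: derived state 'yes' in Cyanensis and Rhizellus only — synapomorphy for {Cyanensis, Rhizellus}.
V (derived state 'yes') is unique to Euryax (autapomorphy; uninformative for grouping).
Most parsimonious ingroup topology: ((Cyanensis,Rhizellus),(Aeleus,Euryax)).
Aeleus and Euryax form a cherry on this tree, so they are sister taxa.

Euryax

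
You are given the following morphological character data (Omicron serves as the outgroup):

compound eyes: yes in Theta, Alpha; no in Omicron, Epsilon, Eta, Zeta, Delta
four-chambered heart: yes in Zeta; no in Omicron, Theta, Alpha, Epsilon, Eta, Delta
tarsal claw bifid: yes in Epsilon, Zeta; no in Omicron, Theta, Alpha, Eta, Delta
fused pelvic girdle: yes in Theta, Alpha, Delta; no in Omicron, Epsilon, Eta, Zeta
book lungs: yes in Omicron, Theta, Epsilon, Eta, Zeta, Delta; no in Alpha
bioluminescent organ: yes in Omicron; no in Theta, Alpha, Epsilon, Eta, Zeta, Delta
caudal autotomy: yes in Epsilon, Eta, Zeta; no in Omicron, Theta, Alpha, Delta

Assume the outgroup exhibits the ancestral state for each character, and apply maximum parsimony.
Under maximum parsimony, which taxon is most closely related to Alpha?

Theta

Character polarity is set by the outgroup: the derived state is whichever differs from the outgroup's state, so for book lungs, bioluminescent organ the derived state is 'no', and for the remaining characters it is 'yes'.
Only Alpha and Theta show the derived state 'yes' for compound eyes, supporting them as a clade.
four-chambered heart: derived state 'yes' in Zeta only — an autapomorphy, so it tells us nothing about relationships among taxa.
Only Epsilon and Zeta show the derived state 'yes' for tarsal claw bifid, supporting them as a clade.
Only Alpha, Delta, and Theta show the derived state 'yes' for fused pelvic girdle, supporting them as a clade.
book lungs: derived state 'no' in Alpha only — an autapomorphy, so it tells us nothing about relationships among taxa.
bioluminescent organ (derived state 'no') is shared by all ingroup taxa — unites the whole ingroup.
caudal autotomy: derived state 'yes' in Epsilon, Eta, and Zeta only — synapomorphy for {Epsilon, Eta, Zeta}.
Most parsimonious ingroup topology: (((Theta,Alpha),Delta),((Epsilon,Zeta),Eta)).
Alpha and Theta form a cherry on this tree, so they are sister taxa.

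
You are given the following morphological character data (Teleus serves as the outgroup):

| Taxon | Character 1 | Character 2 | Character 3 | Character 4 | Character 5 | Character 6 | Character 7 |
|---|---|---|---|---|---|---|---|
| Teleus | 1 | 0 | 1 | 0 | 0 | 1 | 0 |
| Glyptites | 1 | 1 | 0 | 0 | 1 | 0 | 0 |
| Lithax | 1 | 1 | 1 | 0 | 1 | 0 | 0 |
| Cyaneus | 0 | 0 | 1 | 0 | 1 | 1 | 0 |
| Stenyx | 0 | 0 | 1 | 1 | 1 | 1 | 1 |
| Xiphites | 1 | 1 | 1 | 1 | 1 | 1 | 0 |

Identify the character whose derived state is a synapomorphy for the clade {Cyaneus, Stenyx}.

Character polarity is set by the outgroup: the derived state is whichever differs from the outgroup's state, so for Character 1, Character 3, Character 6 the derived state is '0', and for the remaining characters it is '1'.
Only Cyaneus and Stenyx show the derived state '0' for Character 1, supporting them as a clade.
Only Glyptites, Lithax, and Xiphites show the derived state '1' for Character 2, supporting them as a clade.
Character 3 (derived state '0') is unique to Glyptites (autapomorphy; uninformative for grouping).
Character 4 (state '1') occurs in Stenyx and Xiphites but conflicts with the nesting implied by the other characters — most parsimoniously interpreted as homoplasy.
Character 5 (derived state '1') is shared by all ingroup taxa — unites the whole ingroup.
Character 6 (derived state '0') is shared by Glyptites and Lithax — a synapomorphy uniting that clade.
Character 7 (derived state '1') is unique to Stenyx (autapomorphy; uninformative for grouping).
Most parsimonious ingroup topology: (((Glyptites,Lithax),Xiphites),(Cyaneus,Stenyx)).
The clade {Cyaneus, Stenyx} is supported by Character 1: its derived state '0' occurs in exactly those taxa and in no other taxon (including the outgroup).

Character 1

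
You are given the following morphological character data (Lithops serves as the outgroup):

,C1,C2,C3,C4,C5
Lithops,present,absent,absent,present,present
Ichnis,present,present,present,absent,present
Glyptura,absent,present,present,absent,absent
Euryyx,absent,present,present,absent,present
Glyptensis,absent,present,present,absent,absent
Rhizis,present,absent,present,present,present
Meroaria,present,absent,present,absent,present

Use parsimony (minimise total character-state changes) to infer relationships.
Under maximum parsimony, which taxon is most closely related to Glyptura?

Glyptensis

Character polarity is set by the outgroup: the derived state is whichever differs from the outgroup's state, so for C1, C4, C5 the derived state is 'absent', and for the remaining characters it is 'present'.
C1: derived state 'absent' in Euryyx, Glyptensis, and Glyptura only — synapomorphy for {Euryyx, Glyptensis, Glyptura}.
Only Euryyx, Glyptensis, Glyptura, and Ichnis show the derived state 'present' for C2, supporting them as a clade.
All ingroup taxa share the derived state 'present' for C3; it defines the ingroup but does not resolve relationships within it.
C4 (derived state 'absent') is shared by Euryyx, Glyptensis, Glyptura, Ichnis, and Meroaria — a synapomorphy uniting that clade.
C5 (derived state 'absent') is shared by Glyptensis and Glyptura — a synapomorphy uniting that clade.
Most parsimonious ingroup topology: (((Ichnis,((Glyptura,Glyptensis),Euryyx)),Meroaria),Rhizis).
Glyptura and Glyptensis form a cherry on this tree, so they are sister taxa.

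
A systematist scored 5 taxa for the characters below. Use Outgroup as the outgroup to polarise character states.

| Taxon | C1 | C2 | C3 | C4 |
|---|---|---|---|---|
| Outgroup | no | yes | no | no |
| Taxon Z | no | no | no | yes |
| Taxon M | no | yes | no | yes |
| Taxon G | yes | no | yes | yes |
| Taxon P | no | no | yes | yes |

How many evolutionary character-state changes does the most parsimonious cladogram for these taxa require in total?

4

Character polarity is set by the outgroup: the derived state is whichever differs from the outgroup's state, so for C2 the derived state is 'no', and for the remaining characters it is 'yes'.
C1: derived state 'yes' in Taxon G only — an autapomorphy, so it tells us nothing about relationships among taxa.
C2: derived state 'no' in Taxon G, Taxon P, and Taxon Z only — synapomorphy for {Taxon G, Taxon P, Taxon Z}.
Only Taxon G and Taxon P show the derived state 'yes' for C3, supporting them as a clade.
C4 (derived state 'yes') is shared by all ingroup taxa — unites the whole ingroup.
Most parsimonious ingroup topology: ((Taxon Z,(Taxon G,Taxon P)),Taxon M).
Changes per character on this tree: C1: 1; C2: 1; C3: 1; C4: 1.
Total = 4.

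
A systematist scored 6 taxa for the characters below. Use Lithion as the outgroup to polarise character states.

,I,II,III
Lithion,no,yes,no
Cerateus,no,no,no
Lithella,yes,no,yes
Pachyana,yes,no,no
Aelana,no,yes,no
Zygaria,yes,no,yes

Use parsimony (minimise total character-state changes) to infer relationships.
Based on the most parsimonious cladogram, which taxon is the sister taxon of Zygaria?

Lithella

Character polarity is set by the outgroup: the derived state is whichever differs from the outgroup's state, so for II the derived state is 'no', and for the remaining characters it is 'yes'.
Only Lithella, Pachyana, and Zygaria show the derived state 'yes' for I, supporting them as a clade.
II: derived state 'no' in Cerateus, Lithella, Pachyana, and Zygaria only — synapomorphy for {Cerateus, Lithella, Pachyana, Zygaria}.
Only Lithella and Zygaria show the derived state 'yes' for III, supporting them as a clade.
Most parsimonious ingroup topology: ((Cerateus,((Lithella,Zygaria),Pachyana)),Aelana).
Zygaria and Lithella form a cherry on this tree, so they are sister taxa.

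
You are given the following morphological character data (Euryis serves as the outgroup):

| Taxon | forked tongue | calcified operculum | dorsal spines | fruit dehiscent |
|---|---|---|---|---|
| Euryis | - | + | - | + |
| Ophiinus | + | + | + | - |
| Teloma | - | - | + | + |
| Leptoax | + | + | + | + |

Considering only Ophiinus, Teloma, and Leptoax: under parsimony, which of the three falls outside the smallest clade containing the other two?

Character polarity is set by the outgroup: the derived state is whichever differs from the outgroup's state, so for calcified operculum, fruit dehiscent the derived state is '-', and for the remaining characters it is '+'.
Only Leptoax and Ophiinus show the derived state '+' for forked tongue, supporting them as a clade.
calcified operculum (derived state '-') is unique to Teloma (autapomorphy; uninformative for grouping).
dorsal spines (derived state '+') is shared by all ingroup taxa — unites the whole ingroup.
fruit dehiscent: derived state '-' in Ophiinus only — an autapomorphy, so it tells us nothing about relationships among taxa.
Most parsimonious ingroup topology: ((Ophiinus,Leptoax),Teloma).
Ophiinus and Leptoax share a more recent common ancestor with each other than either does with Teloma, so Teloma is the least closely related of the three.

Teloma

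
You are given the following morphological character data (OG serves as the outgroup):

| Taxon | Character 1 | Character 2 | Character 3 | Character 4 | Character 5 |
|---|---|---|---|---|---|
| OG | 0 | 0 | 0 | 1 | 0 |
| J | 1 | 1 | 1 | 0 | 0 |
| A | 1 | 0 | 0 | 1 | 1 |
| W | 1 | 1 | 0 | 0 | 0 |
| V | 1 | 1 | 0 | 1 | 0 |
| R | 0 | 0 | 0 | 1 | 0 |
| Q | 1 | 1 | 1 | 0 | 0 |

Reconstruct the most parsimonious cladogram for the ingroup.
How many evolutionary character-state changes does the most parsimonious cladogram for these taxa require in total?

Character polarity is set by the outgroup: the derived state is whichever differs from the outgroup's state, so for Character 4 the derived state is '0', and for the remaining characters it is '1'.
Character 1: derived state '1' in A, J, Q, V, and W only — synapomorphy for {A, J, Q, V, W}.
Only J, Q, V, and W show the derived state '1' for Character 2, supporting them as a clade.
Character 3: derived state '1' in J and Q only — synapomorphy for {J, Q}.
Only J, Q, and W show the derived state '0' for Character 4, supporting them as a clade.
Character 5: derived state '1' in A only — an autapomorphy, so it tells us nothing about relationships among taxa.
Most parsimonious ingroup topology: (((((J,Q),W),V),A),R).
Changes per character on this tree: Character 1: 1; Character 2: 1; Character 3: 1; Character 4: 1; Character 5: 1.
Total = 5.

5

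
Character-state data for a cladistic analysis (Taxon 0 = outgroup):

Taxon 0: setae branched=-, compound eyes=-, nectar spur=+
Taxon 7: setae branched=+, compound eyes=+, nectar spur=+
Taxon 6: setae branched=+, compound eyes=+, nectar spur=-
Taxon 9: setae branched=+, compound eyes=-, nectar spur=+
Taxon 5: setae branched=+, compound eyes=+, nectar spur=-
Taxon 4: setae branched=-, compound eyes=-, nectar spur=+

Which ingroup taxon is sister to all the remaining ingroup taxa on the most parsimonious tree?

Taxon 4

Character polarity is set by the outgroup: the derived state is whichever differs from the outgroup's state, so for nectar spur the derived state is '-', and for the remaining characters it is '+'.
Only Taxon 5, Taxon 6, Taxon 7, and Taxon 9 show the derived state '+' for setae branched, supporting them as a clade.
compound eyes: derived state '+' in Taxon 5, Taxon 6, and Taxon 7 only — synapomorphy for {Taxon 5, Taxon 6, Taxon 7}.
nectar spur: derived state '-' in Taxon 5 and Taxon 6 only — synapomorphy for {Taxon 5, Taxon 6}.
Most parsimonious ingroup topology: (((Taxon 7,(Taxon 6,Taxon 5)),Taxon 9),Taxon 4).
Taxon 4 is sister to the clade containing all other ingroup taxa, so it is the earliest-diverging (most basal) ingroup lineage.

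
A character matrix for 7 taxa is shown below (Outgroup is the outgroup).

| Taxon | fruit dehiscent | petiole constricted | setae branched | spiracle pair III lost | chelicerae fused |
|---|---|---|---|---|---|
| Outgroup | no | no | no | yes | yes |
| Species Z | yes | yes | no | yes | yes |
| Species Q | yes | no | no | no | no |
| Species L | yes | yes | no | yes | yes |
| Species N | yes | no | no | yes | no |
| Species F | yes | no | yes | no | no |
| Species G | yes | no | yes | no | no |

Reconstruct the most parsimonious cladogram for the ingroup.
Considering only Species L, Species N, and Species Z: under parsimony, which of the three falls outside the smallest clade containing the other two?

Species N

Character polarity is set by the outgroup: the derived state is whichever differs from the outgroup's state, so for spiracle pair III lost, chelicerae fused the derived state is 'no', and for the remaining characters it is 'yes'.
fruit dehiscent (derived state 'yes') is shared by all ingroup taxa — unites the whole ingroup.
petiole constricted: derived state 'yes' in Species L and Species Z only — synapomorphy for {Species L, Species Z}.
setae branched: derived state 'yes' in Species F and Species G only — synapomorphy for {Species F, Species G}.
spiracle pair III lost (derived state 'no') is shared by Species F, Species G, and Species Q — a synapomorphy uniting that clade.
chelicerae fused (derived state 'no') is shared by Species F, Species G, Species N, and Species Q — a synapomorphy uniting that clade.
Most parsimonious ingroup topology: ((Species Z,Species L),((Species Q,(Species F,Species G)),Species N)).
Species L and Species Z share a more recent common ancestor with each other than either does with Species N, so Species N is the least closely related of the three.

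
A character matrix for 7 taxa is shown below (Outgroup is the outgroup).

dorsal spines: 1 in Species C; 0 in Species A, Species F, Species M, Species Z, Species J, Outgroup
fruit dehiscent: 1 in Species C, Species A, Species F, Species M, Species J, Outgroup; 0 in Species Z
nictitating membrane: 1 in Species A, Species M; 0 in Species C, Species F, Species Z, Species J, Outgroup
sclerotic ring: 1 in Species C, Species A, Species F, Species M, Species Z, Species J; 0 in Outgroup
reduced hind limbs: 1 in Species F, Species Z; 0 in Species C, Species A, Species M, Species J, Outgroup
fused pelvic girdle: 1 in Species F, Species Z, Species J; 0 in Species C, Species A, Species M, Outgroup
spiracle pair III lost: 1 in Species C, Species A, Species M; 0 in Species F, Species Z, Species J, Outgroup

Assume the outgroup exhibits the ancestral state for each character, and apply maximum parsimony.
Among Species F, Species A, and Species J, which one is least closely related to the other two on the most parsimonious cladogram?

Species A

Character polarity is set by the outgroup: the derived state is whichever differs from the outgroup's state, so for fruit dehiscent the derived state is '0', and for the remaining characters it is '1'.
dorsal spines (derived state '1') is unique to Species C (autapomorphy; uninformative for grouping).
fruit dehiscent: derived state '0' in Species Z only — an autapomorphy, so it tells us nothing about relationships among taxa.
nictitating membrane: derived state '1' in Species A and Species M only — synapomorphy for {Species A, Species M}.
sclerotic ring (derived state '1') is shared by all ingroup taxa — unites the whole ingroup.
Only Species F and Species Z show the derived state '1' for reduced hind limbs, supporting them as a clade.
fused pelvic girdle (derived state '1') is shared by Species F, Species J, and Species Z — a synapomorphy uniting that clade.
spiracle pair III lost: derived state '1' in Species A, Species C, and Species M only — synapomorphy for {Species A, Species C, Species M}.
Most parsimonious ingroup topology: ((Species C,(Species A,Species M)),((Species F,Species Z),Species J)).
Species J and Species F share a more recent common ancestor with each other than either does with Species A, so Species A is the least closely related of the three.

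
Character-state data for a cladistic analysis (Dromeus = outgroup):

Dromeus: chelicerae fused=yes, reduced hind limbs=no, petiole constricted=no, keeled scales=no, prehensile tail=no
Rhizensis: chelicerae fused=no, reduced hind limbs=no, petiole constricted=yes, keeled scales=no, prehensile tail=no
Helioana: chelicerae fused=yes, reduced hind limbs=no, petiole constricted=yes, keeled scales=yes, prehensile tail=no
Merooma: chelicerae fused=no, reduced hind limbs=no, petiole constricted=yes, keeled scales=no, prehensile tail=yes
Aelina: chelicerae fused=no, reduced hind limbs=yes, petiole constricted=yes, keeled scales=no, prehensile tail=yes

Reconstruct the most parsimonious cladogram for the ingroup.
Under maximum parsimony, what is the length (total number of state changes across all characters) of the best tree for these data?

5

Character polarity is set by the outgroup: the derived state is whichever differs from the outgroup's state, so for chelicerae fused the derived state is 'no', and for the remaining characters it is 'yes'.
chelicerae fused: derived state 'no' in Aelina, Merooma, and Rhizensis only — synapomorphy for {Aelina, Merooma, Rhizensis}.
reduced hind limbs: derived state 'yes' in Aelina only — an autapomorphy, so it tells us nothing about relationships among taxa.
All ingroup taxa share the derived state 'yes' for petiole constricted; it defines the ingroup but does not resolve relationships within it.
keeled scales (derived state 'yes') is unique to Helioana (autapomorphy; uninformative for grouping).
prehensile tail (derived state 'yes') is shared by Aelina and Merooma — a synapomorphy uniting that clade.
Most parsimonious ingroup topology: ((Rhizensis,(Merooma,Aelina)),Helioana).
Changes per character on this tree: chelicerae fused: 1; reduced hind limbs: 1; petiole constricted: 1; keeled scales: 1; prehensile tail: 1.
Total = 5.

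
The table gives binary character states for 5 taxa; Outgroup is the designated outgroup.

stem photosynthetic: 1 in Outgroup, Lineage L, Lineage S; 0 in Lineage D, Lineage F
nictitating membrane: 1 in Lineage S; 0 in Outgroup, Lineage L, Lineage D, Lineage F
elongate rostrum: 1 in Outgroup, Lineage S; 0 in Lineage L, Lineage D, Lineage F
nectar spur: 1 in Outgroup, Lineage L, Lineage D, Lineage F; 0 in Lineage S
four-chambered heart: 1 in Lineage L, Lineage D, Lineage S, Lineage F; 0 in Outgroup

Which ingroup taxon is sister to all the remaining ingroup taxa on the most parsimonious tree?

Lineage S

Character polarity is set by the outgroup: the derived state is whichever differs from the outgroup's state, so for stem photosynthetic, elongate rostrum, nectar spur the derived state is '0', and for the remaining characters it is '1'.
stem photosynthetic: derived state '0' in Lineage D and Lineage F only — synapomorphy for {Lineage D, Lineage F}.
nictitating membrane (derived state '1') is unique to Lineage S (autapomorphy; uninformative for grouping).
Only Lineage D, Lineage F, and Lineage L show the derived state '0' for elongate rostrum, supporting them as a clade.
nectar spur: derived state '0' in Lineage S only — an autapomorphy, so it tells us nothing about relationships among taxa.
All ingroup taxa share the derived state '1' for four-chambered heart; it defines the ingroup but does not resolve relationships within it.
Most parsimonious ingroup topology: ((Lineage L,(Lineage D,Lineage F)),Lineage S).
Lineage S is sister to the clade containing all other ingroup taxa, so it is the earliest-diverging (most basal) ingroup lineage.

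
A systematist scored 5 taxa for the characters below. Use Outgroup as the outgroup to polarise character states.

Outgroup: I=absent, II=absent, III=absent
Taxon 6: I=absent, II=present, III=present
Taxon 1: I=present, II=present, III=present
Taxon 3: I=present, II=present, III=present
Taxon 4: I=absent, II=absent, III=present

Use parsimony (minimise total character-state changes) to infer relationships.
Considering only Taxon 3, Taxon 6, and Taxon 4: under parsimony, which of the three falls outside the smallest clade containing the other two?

The outgroup has state 'absent' for every character, so 'present' is the derived state throughout.
Only Taxon 1 and Taxon 3 show the derived state 'present' for I, supporting them as a clade.
Only Taxon 1, Taxon 3, and Taxon 6 show the derived state 'present' for II, supporting them as a clade.
All ingroup taxa share the derived state 'present' for III; it defines the ingroup but does not resolve relationships within it.
Most parsimonious ingroup topology: ((Taxon 6,(Taxon 1,Taxon 3)),Taxon 4).
Taxon 3 and Taxon 6 share a more recent common ancestor with each other than either does with Taxon 4, so Taxon 4 is the least closely related of the three.

Taxon 4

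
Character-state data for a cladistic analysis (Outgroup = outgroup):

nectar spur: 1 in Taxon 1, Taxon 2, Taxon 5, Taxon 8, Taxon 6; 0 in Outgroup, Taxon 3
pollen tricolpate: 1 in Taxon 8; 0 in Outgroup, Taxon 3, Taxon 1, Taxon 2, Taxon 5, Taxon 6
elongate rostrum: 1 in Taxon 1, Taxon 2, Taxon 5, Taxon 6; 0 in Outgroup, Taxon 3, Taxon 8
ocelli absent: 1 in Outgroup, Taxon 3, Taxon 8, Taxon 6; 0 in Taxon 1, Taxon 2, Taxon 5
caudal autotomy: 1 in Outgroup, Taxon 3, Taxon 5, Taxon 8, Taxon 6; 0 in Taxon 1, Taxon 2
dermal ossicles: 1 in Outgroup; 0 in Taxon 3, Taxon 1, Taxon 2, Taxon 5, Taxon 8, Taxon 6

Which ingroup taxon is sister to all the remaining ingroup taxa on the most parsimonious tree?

Character polarity is set by the outgroup: the derived state is whichever differs from the outgroup's state, so for ocelli absent, caudal autotomy, dermal ossicles the derived state is '0', and for the remaining characters it is '1'.
nectar spur (derived state '1') is shared by Taxon 1, Taxon 2, Taxon 5, Taxon 6, and Taxon 8 — a synapomorphy uniting that clade.
pollen tricolpate (derived state '1') is unique to Taxon 8 (autapomorphy; uninformative for grouping).
Only Taxon 1, Taxon 2, Taxon 5, and Taxon 6 show the derived state '1' for elongate rostrum, supporting them as a clade.
Only Taxon 1, Taxon 2, and Taxon 5 show the derived state '0' for ocelli absent, supporting them as a clade.
caudal autotomy: derived state '0' in Taxon 1 and Taxon 2 only — synapomorphy for {Taxon 1, Taxon 2}.
dermal ossicles (derived state '0') is shared by all ingroup taxa — unites the whole ingroup.
Most parsimonious ingroup topology: ((Taxon 8,(((Taxon 1,Taxon 2),Taxon 5),Taxon 6)),Taxon 3).
Taxon 3 is sister to the clade containing all other ingroup taxa, so it is the earliest-diverging (most basal) ingroup lineage.

Taxon 3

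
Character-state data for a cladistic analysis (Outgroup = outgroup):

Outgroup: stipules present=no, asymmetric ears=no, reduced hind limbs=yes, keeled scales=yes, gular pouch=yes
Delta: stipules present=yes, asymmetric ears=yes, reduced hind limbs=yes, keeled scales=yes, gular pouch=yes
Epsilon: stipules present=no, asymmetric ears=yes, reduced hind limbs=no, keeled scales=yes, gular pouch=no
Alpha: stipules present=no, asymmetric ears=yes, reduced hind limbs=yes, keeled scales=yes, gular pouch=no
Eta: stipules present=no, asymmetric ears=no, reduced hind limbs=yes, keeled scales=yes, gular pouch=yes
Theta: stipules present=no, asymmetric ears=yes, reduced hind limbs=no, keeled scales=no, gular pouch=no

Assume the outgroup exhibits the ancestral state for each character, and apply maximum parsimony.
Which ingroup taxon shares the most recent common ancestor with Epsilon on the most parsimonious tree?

Theta

Character polarity is set by the outgroup: the derived state is whichever differs from the outgroup's state, so for reduced hind limbs, keeled scales, gular pouch the derived state is 'no', and for the remaining characters it is 'yes'.
stipules present (derived state 'yes') is unique to Delta (autapomorphy; uninformative for grouping).
Only Alpha, Delta, Epsilon, and Theta show the derived state 'yes' for asymmetric ears, supporting them as a clade.
reduced hind limbs: derived state 'no' in Epsilon and Theta only — synapomorphy for {Epsilon, Theta}.
keeled scales: derived state 'no' in Theta only — an autapomorphy, so it tells us nothing about relationships among taxa.
gular pouch (derived state 'no') is shared by Alpha, Epsilon, and Theta — a synapomorphy uniting that clade.
Most parsimonious ingroup topology: ((((Epsilon,Theta),Alpha),Delta),Eta).
Epsilon and Theta form a cherry on this tree, so they are sister taxa.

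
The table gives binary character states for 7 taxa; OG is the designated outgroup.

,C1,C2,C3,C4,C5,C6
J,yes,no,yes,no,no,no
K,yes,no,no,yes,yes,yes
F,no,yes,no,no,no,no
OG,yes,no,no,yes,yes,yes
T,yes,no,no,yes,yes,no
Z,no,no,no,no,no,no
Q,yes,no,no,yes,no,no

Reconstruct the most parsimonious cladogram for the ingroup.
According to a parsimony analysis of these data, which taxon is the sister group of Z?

Character polarity is set by the outgroup: the derived state is whichever differs from the outgroup's state, so for C1, C4, C5, C6 the derived state is 'no', and for the remaining characters it is 'yes'.
C1 (derived state 'no') is shared by F and Z — a synapomorphy uniting that clade.
C2: derived state 'yes' in F only — an autapomorphy, so it tells us nothing about relationships among taxa.
C3 (derived state 'yes') is unique to J (autapomorphy; uninformative for grouping).
C4 (derived state 'no') is shared by F, J, and Z — a synapomorphy uniting that clade.
Only F, J, Q, and Z show the derived state 'no' for C5, supporting them as a clade.
C6: derived state 'no' in F, J, Q, T, and Z only — synapomorphy for {F, J, Q, T, Z}.
Most parsimonious ingroup topology: (((((F,Z),J),Q),T),K).
Z and F form a cherry on this tree, so they are sister taxa.

F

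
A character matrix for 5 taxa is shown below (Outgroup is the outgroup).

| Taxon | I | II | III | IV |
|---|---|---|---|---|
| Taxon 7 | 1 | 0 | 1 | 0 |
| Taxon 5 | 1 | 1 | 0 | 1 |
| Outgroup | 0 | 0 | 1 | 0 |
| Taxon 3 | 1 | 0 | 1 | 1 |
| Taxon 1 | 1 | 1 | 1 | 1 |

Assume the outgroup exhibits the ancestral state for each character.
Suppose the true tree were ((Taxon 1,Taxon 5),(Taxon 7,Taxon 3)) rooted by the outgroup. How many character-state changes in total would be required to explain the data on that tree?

Map each character onto ((Taxon 1,Taxon 5),(Taxon 7,Taxon 3)) (rooted by Outgroup) and count the minimum state changes it requires (Fitch parsimony):
I: 1; II: 1; III: 1; IV: 2.
Total tree length = 5.

5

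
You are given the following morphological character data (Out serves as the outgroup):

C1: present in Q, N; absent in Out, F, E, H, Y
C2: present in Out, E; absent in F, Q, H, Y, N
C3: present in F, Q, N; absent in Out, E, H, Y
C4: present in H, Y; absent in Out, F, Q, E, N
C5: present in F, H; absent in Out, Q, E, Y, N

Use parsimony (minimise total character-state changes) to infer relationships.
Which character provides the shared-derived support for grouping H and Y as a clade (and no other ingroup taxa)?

C4

Character polarity is set by the outgroup: the derived state is whichever differs from the outgroup's state, so for C2 the derived state is 'absent', and for the remaining characters it is 'present'.
C1: derived state 'present' in N and Q only — synapomorphy for {N, Q}.
Only F, H, N, Q, and Y show the derived state 'absent' for C2, supporting them as a clade.
C3 (derived state 'present') is shared by F, N, and Q — a synapomorphy uniting that clade.
C4: derived state 'present' in H and Y only — synapomorphy for {H, Y}.
C5 (state 'present') occurs in F and H but conflicts with the nesting implied by the other characters — most parsimoniously interpreted as homoplasy.
Most parsimonious ingroup topology: (((F,(Q,N)),(H,Y)),E).
The clade {H, Y} is supported by C4: its derived state 'present' occurs in exactly those taxa and in no other taxon (including the outgroup).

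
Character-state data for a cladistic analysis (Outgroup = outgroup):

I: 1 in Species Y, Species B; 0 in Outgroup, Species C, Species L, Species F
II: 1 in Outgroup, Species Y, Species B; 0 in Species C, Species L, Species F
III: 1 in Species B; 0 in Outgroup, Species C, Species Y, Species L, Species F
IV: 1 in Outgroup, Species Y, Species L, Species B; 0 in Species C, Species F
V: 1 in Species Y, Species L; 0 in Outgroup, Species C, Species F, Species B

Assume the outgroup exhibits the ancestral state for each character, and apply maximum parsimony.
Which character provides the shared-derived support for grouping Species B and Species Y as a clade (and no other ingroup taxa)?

Character polarity is set by the outgroup: the derived state is whichever differs from the outgroup's state, so for II, IV the derived state is '0', and for the remaining characters it is '1'.
I (derived state '1') is shared by Species B and Species Y — a synapomorphy uniting that clade.
II: derived state '0' in Species C, Species F, and Species L only — synapomorphy for {Species C, Species F, Species L}.
III (derived state '1') is unique to Species B (autapomorphy; uninformative for grouping).
IV (derived state '0') is shared by Species C and Species F — a synapomorphy uniting that clade.
V (state '1') occurs in Species L and Species Y but conflicts with the nesting implied by the other characters — most parsimoniously interpreted as homoplasy.
Most parsimonious ingroup topology: (((Species C,Species F),Species L),(Species Y,Species B)).
The clade {Species B, Species Y} is supported by I: its derived state '1' occurs in exactly those taxa and in no other taxon (including the outgroup).

I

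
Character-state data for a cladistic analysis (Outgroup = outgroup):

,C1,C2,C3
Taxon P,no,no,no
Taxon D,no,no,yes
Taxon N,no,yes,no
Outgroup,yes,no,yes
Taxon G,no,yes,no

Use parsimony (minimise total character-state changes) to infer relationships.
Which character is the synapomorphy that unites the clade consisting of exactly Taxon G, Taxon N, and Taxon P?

C3

Character polarity is set by the outgroup: the derived state is whichever differs from the outgroup's state, so for C1, C3 the derived state is 'no', and for the remaining characters it is 'yes'.
All ingroup taxa share the derived state 'no' for C1; it defines the ingroup but does not resolve relationships within it.
C2 (derived state 'yes') is shared by Taxon G and Taxon N — a synapomorphy uniting that clade.
C3: derived state 'no' in Taxon G, Taxon N, and Taxon P only — synapomorphy for {Taxon G, Taxon N, Taxon P}.
Most parsimonious ingroup topology: (((Taxon N,Taxon G),Taxon P),Taxon D).
The clade {Taxon G, Taxon N, Taxon P} is supported by C3: its derived state 'no' occurs in exactly those taxa and in no other taxon (including the outgroup).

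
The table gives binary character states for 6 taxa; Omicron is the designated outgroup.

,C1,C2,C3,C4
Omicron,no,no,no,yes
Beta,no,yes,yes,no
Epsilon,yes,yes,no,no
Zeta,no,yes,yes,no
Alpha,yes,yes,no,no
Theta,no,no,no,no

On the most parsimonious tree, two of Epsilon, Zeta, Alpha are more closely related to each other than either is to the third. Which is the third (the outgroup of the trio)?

Character polarity is set by the outgroup: the derived state is whichever differs from the outgroup's state, so for C4 the derived state is 'no', and for the remaining characters it is 'yes'.
C1 (derived state 'yes') is shared by Alpha and Epsilon — a synapomorphy uniting that clade.
Only Alpha, Beta, Epsilon, and Zeta show the derived state 'yes' for C2, supporting them as a clade.
C3: derived state 'yes' in Beta and Zeta only — synapomorphy for {Beta, Zeta}.
All ingroup taxa share the derived state 'no' for C4; it defines the ingroup but does not resolve relationships within it.
Most parsimonious ingroup topology: (((Beta,Zeta),(Epsilon,Alpha)),Theta).
Epsilon and Alpha share a more recent common ancestor with each other than either does with Zeta, so Zeta is the least closely related of the three.

Zeta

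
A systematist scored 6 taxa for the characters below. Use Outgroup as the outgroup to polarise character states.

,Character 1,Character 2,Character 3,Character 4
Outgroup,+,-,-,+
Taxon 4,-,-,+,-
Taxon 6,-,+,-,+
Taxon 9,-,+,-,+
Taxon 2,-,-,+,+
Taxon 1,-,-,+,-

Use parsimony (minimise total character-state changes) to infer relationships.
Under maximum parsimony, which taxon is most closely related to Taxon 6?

Taxon 9

Character polarity is set by the outgroup: the derived state is whichever differs from the outgroup's state, so for Character 1, Character 4 the derived state is '-', and for the remaining characters it is '+'.
All ingroup taxa share the derived state '-' for Character 1; it defines the ingroup but does not resolve relationships within it.
Character 2: derived state '+' in Taxon 6 and Taxon 9 only — synapomorphy for {Taxon 6, Taxon 9}.
Character 3: derived state '+' in Taxon 1, Taxon 2, and Taxon 4 only — synapomorphy for {Taxon 1, Taxon 2, Taxon 4}.
Character 4: derived state '-' in Taxon 1 and Taxon 4 only — synapomorphy for {Taxon 1, Taxon 4}.
Most parsimonious ingroup topology: ((Taxon 6,Taxon 9),((Taxon 1,Taxon 4),Taxon 2)).
Taxon 6 and Taxon 9 form a cherry on this tree, so they are sister taxa.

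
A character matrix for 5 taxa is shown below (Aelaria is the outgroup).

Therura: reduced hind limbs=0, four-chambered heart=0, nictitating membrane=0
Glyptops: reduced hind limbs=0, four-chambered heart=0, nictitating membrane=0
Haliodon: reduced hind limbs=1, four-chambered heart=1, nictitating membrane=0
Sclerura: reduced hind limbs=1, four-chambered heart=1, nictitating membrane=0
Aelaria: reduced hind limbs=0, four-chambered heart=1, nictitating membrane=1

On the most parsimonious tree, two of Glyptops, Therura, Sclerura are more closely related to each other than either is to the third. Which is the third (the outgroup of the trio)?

Character polarity is set by the outgroup: the derived state is whichever differs from the outgroup's state, so for four-chambered heart, nictitating membrane the derived state is '0', and for the remaining characters it is '1'.
reduced hind limbs: derived state '1' in Haliodon and Sclerura only — synapomorphy for {Haliodon, Sclerura}.
Only Glyptops and Therura show the derived state '0' for four-chambered heart, supporting them as a clade.
All ingroup taxa share the derived state '0' for nictitating membrane; it defines the ingroup but does not resolve relationships within it.
Most parsimonious ingroup topology: ((Glyptops,Therura),(Haliodon,Sclerura)).
Therura and Glyptops share a more recent common ancestor with each other than either does with Sclerura, so Sclerura is the least closely related of the three.

Sclerura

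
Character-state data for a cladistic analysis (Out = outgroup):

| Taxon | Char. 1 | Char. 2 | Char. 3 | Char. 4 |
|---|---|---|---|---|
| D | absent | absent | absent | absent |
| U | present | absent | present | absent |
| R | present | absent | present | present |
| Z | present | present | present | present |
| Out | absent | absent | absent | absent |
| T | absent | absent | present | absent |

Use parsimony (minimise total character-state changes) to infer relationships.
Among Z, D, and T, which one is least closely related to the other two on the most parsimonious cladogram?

The outgroup has state 'absent' for every character, so 'present' is the derived state throughout.
Char. 1: derived state 'present' in R, U, and Z only — synapomorphy for {R, U, Z}.
Char. 2: derived state 'present' in Z only — an autapomorphy, so it tells us nothing about relationships among taxa.
Char. 3: derived state 'present' in R, T, U, and Z only — synapomorphy for {R, T, U, Z}.
Only R and Z show the derived state 'present' for Char. 4, supporting them as a clade.
Most parsimonious ingroup topology: ((((R,Z),U),T),D).
Z and T share a more recent common ancestor with each other than either does with D, so D is the least closely related of the three.

D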